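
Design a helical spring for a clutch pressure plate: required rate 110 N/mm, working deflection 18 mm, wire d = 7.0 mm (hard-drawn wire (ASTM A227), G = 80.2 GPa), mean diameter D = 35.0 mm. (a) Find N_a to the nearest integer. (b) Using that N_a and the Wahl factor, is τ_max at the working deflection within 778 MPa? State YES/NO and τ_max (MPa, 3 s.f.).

N_a = Gd⁴/(8D³k) = (80.2×10³)(7.0⁴)/(8·35.0³·110) = 5.104 → N_a = 5
Actual rate k = Gd⁴/(8D³·5) = 112.28 N/mm
Working load F = kδ = 112.28·18 = 2021 N
C = 35.0/7.0 = 5.0000; K_W = (4C−1)/(4C−4)+0.615/C = 1.3105
τ_max = K_W·8FD/(πd³) = 1.3105·525.16 = 688.22 MPa
τ_max ≤ 778 MPa → acceptable

(a) 5 coils; (b) YES, τ_max = 688 MPa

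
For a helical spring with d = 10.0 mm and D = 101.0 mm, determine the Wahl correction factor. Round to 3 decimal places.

1.143

C = D/d = 101.0/10.0 = 10.1000
K_W = (4C−1)/(4C−4) + 0.615/C = 39.400/36.400 + 0.0609 = 1.1433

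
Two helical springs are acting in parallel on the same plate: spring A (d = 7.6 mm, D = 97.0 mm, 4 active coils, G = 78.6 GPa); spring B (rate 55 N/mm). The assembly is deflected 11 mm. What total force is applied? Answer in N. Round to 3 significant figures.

704 N

k_A = Gd⁴/(8D³N_a) = (78.6×10³)(7.6⁴)/(8·97.0³·4) = 8.9787 N/mm
Parallel: k_eq = 8.9787 + 55 = 63.979 N/mm
F = k_eq·δ = 63.979·11 = 703.77 N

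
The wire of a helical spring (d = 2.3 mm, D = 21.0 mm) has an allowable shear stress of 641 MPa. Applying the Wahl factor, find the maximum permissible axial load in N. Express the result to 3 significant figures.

C = D/d = 21.0/2.3 = 9.1304
K_W = (4C−1)/(4C−4) + 0.615/C = 35.522/32.522 + 0.0674 = 1.1596
τ_max = K·8FD/(πd³) → F_max = τ_allow·πd³/(8DK)
F_max = 641·π·2.3³/(8·21.0·1.1596) = 24501/194.81 = 125.77 N

126 N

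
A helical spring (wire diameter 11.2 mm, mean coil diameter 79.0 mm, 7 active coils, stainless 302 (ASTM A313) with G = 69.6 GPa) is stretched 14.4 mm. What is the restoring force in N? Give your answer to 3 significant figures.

571 N

k = Gd⁴/(8D³N_a) = (69.6×10³)(11.2⁴)/(8·79.0³·7) = 39.665 N/mm
F = k·δ = 39.665 × 14.4 = 571.18 N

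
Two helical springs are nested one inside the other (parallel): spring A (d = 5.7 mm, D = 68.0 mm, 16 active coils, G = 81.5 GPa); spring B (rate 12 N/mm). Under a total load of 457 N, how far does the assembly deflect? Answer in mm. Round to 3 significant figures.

32.3 mm

k_A = Gd⁴/(8D³N_a) = (81.5×10³)(5.7⁴)/(8·68.0³·16) = 2.1376 N/mm
Parallel: k_eq = 2.1376 + 12 = 14.138 N/mm
δ = F/k_eq = 457/14.138 = 32.325 mm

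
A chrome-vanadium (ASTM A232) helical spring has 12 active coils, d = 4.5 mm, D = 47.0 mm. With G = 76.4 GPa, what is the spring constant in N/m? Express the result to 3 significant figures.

3140 N/m

k = Gd⁴/(8D³N_a) = (76.4×10³ × 4.5⁴) / (8 × 47.0³ × 12)
  = 3.13288e+07 / 9.96701e+06 = 3.1432 N/mm = 3143.2 N/m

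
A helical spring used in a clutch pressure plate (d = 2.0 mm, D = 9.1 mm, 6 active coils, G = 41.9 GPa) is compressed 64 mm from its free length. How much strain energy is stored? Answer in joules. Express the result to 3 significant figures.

38.0 J

k = Gd⁴/(8D³N_a) = (41.9×10³)(2.0⁴)/(8·9.1³·6) = 18.534 N/mm
U = ½kδ² = 0.5 × 18.534 × 64² = 37958 N·mm = 37.958 J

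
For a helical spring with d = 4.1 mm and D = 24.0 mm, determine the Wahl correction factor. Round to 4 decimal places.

C = D/d = 24.0/4.1 = 5.8537
K_W = (4C−1)/(4C−4) + 0.615/C = 22.415/19.415 + 0.1051 = 1.2596

1.2596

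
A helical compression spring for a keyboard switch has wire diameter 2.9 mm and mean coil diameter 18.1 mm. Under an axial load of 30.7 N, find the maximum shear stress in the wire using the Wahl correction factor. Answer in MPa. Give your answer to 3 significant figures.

Spring index C = D/d = 18.1/2.9 = 6.2414
K_W = (4C−1)/(4C−4) + 0.615/C = 23.966/20.966 + 0.0985 = 1.2416
τ₀ = 8FD/(πd³) = 8·30.7·18.1/(π·2.9³) = 4445.36/76.62 = 58.018 MPa
τ_max = K·τ₀ = 1.2416 × 58.018 = 72.037 MPa

72.0 MPa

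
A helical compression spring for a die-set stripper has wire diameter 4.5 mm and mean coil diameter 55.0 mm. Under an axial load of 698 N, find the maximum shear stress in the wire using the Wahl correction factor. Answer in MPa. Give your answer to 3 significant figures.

Spring index C = D/d = 55.0/4.5 = 12.2222
K_W = (4C−1)/(4C−4) + 0.615/C = 47.889/44.889 + 0.0503 = 1.1171
τ₀ = 8FD/(πd³) = 8·698·55.0/(π·4.5³) = 307120/286.28 = 1072.8 MPa
τ_max = K·τ₀ = 1.1171 × 1072.8 = 1198.5 MPa

1200 MPa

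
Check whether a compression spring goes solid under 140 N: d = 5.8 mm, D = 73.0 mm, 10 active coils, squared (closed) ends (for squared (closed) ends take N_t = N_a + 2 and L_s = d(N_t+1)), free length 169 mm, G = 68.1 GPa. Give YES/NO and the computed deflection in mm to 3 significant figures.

NO, δ = 56.5 mm

k = Gd⁴/(8D³N_a) = (68.1×10³)(5.8⁴)/(8·73.0³·10) = 2.4763 N/mm
N_t = 12; L_s = 5.8·13 = 75.4 mm; δ_solid = L₀ − L_s = 169 − 75.4 = 93.6 mm
δ = F/k = 140/2.4763 = 56.536 mm
δ < δ_solid → spring does not go solid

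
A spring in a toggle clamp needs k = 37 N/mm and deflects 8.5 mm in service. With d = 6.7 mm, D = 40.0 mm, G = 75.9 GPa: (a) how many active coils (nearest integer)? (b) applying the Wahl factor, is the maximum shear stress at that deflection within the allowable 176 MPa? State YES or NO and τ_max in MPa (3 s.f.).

N_a = Gd⁴/(8D³k) = (75.9×10³)(6.7⁴)/(8·40.0³·37) = 8.074 → N_a = 8
Actual rate k = Gd⁴/(8D³·8) = 37.341 N/mm
Working load F = kδ = 37.341·8.5 = 317.39 N
C = 40.0/6.7 = 5.9701; K_W = (4C−1)/(4C−4)+0.615/C = 1.2539
τ_max = K_W·8FD/(πd³) = 1.2539·107.49 = 134.79 MPa
τ_max ≤ 176 MPa → acceptable

(a) 8 coils; (b) YES, τ_max = 135 MPa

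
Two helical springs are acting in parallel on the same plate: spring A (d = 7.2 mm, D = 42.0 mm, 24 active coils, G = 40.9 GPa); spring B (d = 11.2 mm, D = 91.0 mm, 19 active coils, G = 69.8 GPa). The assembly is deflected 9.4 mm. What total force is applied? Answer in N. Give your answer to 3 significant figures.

k_A = Gd⁴/(8D³N_a) = (40.9×10³)(7.2⁴)/(8·42.0³·24) = 7.7269 N/mm
k_B = Gd⁴/(8D³N_a) = (69.8×10³)(11.2⁴)/(8·91.0³·19) = 9.5887 N/mm
Parallel: k_eq = 7.7269 + 9.5887 = 17.316 N/mm
F = k_eq·δ = 17.316·9.4 = 162.77 N

163 N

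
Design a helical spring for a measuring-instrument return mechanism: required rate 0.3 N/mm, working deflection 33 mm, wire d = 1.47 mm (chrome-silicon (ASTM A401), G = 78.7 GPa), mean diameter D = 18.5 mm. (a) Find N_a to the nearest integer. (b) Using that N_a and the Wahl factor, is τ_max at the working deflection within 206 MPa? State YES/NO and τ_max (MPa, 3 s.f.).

N_a = Gd⁴/(8D³k) = (78.7×10³)(1.47⁴)/(8·18.5³·0.3) = 24.18 → N_a = 24
Actual rate k = Gd⁴/(8D³·24) = 0.30229 N/mm
Working load F = kδ = 0.30229·33 = 9.9757 N
C = 18.5/1.47 = 12.5850; K_W = (4C−1)/(4C−4)+0.615/C = 1.1136
τ_max = K_W·8FD/(πd³) = 1.1136·147.95 = 164.75 MPa
τ_max ≤ 206 MPa → acceptable

(a) 24 coils; (b) YES, τ_max = 165 MPa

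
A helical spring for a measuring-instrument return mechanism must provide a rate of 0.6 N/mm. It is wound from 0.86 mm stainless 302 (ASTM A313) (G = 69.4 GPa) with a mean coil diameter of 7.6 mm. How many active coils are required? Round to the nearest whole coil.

N_a = Gd⁴/(8D³k) = (69.4×10³ × 0.86⁴)/(8 × 7.6³ × 0.6)
    = 37962.4 / 2107.08 = 18.02 → 18 coils

18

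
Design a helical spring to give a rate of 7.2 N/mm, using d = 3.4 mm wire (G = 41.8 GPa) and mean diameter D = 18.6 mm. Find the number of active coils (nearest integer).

15

N_a = Gd⁴/(8D³k) = (41.8×10³ × 3.4⁴)/(8 × 18.6³ × 7.2)
    = 5.58588e+06 / 370648 = 15.07 → 15 coils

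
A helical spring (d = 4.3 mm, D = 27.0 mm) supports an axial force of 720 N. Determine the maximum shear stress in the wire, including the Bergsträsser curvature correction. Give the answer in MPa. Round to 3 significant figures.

763 MPa

Spring index C = D/d = 27.0/4.3 = 6.2791
K_B = (4C+2)/(4C−3) = 27.116/22.116 = 1.2261
τ₀ = 8FD/(πd³) = 8·720·27.0/(π·4.3³) = 155520/249.78 = 622.63 MPa
τ_max = K·τ₀ = 1.2261 × 622.63 = 763.39 MPa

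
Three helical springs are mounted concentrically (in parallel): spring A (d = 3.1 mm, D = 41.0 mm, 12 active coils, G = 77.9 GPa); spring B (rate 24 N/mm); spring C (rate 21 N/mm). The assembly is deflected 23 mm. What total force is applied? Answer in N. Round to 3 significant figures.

1060 N

k_A = Gd⁴/(8D³N_a) = (77.9×10³)(3.1⁴)/(8·41.0³·12) = 1.0873 N/mm
Parallel: k_eq = 1.0873 + 24 + 21 = 46.087 N/mm
F = k_eq·δ = 46.087·23 = 1060 N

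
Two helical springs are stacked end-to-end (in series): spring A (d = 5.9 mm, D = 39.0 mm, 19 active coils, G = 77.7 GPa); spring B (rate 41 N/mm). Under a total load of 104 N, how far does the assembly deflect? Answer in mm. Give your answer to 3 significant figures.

12.5 mm

k_A = Gd⁴/(8D³N_a) = (77.7×10³)(5.9⁴)/(8·39.0³·19) = 10.442 N/mm
Series: 1/k_eq = 1/10.442 + 1/41 = 0.12016; k_eq = 8.3225 N/mm
δ = F/k_eq = 104/8.3225 = 12.496 mm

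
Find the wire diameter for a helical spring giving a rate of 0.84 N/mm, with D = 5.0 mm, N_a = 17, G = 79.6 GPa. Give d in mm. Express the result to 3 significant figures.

0.651 mm

d = (8D³N_a·k / G)^(1/4) = (8·5.0³·17·0.84 / (79.6×10³))^0.25
  = (0.1794)^0.25 = 0.6508 mm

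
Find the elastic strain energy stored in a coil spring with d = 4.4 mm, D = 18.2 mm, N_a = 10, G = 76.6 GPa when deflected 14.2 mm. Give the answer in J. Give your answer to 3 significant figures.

k = Gd⁴/(8D³N_a) = (76.6×10³)(4.4⁴)/(8·18.2³·10) = 59.53 N/mm
U = ½kδ² = 0.5 × 59.53 × 14.2² = 6001.8 N·mm = 6.0018 J

6.00 J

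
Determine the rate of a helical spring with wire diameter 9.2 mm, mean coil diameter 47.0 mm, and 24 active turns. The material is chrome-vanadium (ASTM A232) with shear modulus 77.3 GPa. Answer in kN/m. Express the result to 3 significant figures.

k = Gd⁴/(8D³N_a) = (77.3×10³ × 9.2⁴) / (8 × 47.0³ × 24)
  = 5.53772e+08 / 1.9934e+07 = 27.78 N/mm

27.8 kN/m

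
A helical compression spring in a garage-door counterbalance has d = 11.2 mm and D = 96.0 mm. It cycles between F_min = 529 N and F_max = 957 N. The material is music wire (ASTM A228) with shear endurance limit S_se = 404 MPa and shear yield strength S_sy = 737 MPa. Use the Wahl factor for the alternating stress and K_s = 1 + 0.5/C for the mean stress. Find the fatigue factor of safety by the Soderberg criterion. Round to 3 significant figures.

3.41

C = D/d = 96.0/11.2 = 8.5714; K_W = (4C−1)/(4C−4)+0.615/C = 1.1708; K_s = 1+0.5/C = 1.0583
F_a = (F_max−F_min)/2 = 214 N; F_m = (F_max+F_min)/2 = 743 N
τ_a = K_W·8F_aD/(πd³) = 1.1708 × 37.237 = 43.597 MPa
τ_m = K_s·8F_mD/(πd³) = 1.0583 × 129.28 = 136.83 MPa
Soderberg: 1/n_f = τ_a/S_se + τ_m/S_sy = 43.597/404 + 136.83/737 = 0.10791 + 0.18565 = 0.29357
n_f = 1/0.29357 = 3.406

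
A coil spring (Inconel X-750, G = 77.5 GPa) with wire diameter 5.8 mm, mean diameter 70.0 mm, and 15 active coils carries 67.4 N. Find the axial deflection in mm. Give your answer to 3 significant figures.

31.6 mm

k = Gd⁴/(8D³N_a) = (77.5×10³)(5.8⁴)/(8·70.0³·15) = 2.1308 N/mm
δ = F/k = 67.4 / 2.1308 = 31.632 mm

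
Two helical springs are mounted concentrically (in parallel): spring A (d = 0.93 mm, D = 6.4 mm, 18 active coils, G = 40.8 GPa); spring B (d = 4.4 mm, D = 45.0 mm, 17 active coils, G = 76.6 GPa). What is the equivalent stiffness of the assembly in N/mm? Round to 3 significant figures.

3.13 N/mm

k_A = Gd⁴/(8D³N_a) = (40.8×10³)(0.93⁴)/(8·6.4³·18) = 0.80852 N/mm
k_B = Gd⁴/(8D³N_a) = (76.6×10³)(4.4⁴)/(8·45.0³·17) = 2.3167 N/mm
Parallel: k_eq = 0.80852 + 2.3167 = 3.1252 N/mm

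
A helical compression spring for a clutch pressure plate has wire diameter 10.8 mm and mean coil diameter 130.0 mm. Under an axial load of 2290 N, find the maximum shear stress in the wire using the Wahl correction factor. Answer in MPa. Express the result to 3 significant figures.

Spring index C = D/d = 130.0/10.8 = 12.0370
K_W = (4C−1)/(4C−4) + 0.615/C = 47.148/44.148 + 0.0511 = 1.1190
τ₀ = 8FD/(πd³) = 8·2290·130.0/(π·10.8³) = 2.3816e+06/3957.5 = 601.79 MPa
τ_max = K·τ₀ = 1.1190 × 601.79 = 673.43 MPa

673 MPa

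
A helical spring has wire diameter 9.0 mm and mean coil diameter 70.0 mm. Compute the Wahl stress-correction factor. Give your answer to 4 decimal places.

C = D/d = 70.0/9.0 = 7.7778
K_W = (4C−1)/(4C−4) + 0.615/C = 30.111/27.111 + 0.0791 = 1.1897

1.1897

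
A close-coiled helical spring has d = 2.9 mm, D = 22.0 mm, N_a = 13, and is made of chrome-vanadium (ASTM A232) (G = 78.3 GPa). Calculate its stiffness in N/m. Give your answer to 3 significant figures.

k = Gd⁴/(8D³N_a) = (78.3×10³ × 2.9⁴) / (8 × 22.0³ × 13)
  = 5.53801e+06 / 1.10739e+06 = 5.0009 N/mm = 5000.9 N/m

5000 N/m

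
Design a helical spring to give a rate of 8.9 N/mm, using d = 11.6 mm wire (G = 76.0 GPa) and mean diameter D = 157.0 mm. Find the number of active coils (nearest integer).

5

N_a = Gd⁴/(8D³k) = (76.0×10³ × 11.6⁴)/(8 × 157.0³ × 8.9)
    = 1.37609e+09 / 2.75536e+08 = 4.994 → 5 coils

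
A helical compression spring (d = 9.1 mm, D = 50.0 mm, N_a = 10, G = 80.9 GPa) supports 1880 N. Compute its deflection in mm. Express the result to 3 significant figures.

33.9 mm

k = Gd⁴/(8D³N_a) = (80.9×10³)(9.1⁴)/(8·50.0³·10) = 55.477 N/mm
δ = F/k = 1880 / 55.477 = 33.888 mm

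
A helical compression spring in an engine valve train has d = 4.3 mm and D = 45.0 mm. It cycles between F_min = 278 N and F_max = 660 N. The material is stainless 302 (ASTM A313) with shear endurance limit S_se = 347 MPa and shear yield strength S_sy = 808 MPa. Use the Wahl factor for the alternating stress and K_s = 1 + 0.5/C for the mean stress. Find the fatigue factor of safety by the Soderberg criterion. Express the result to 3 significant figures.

C = D/d = 45.0/4.3 = 10.4651; K_W = (4C−1)/(4C−4)+0.615/C = 1.1380; K_s = 1+0.5/C = 1.0478
F_a = (F_max−F_min)/2 = 191 N; F_m = (F_max+F_min)/2 = 469 N
τ_a = K_W·8F_aD/(πd³) = 1.1380 × 275.28 = 313.27 MPa
τ_m = K_s·8F_mD/(πd³) = 1.0478 × 675.96 = 708.25 MPa
Soderberg: 1/n_f = τ_a/S_se + τ_m/S_sy = 313.27/347 + 708.25/808 = 0.90281 + 0.87655 = 1.7794
n_f = 1/1.7794 = 0.562

0.562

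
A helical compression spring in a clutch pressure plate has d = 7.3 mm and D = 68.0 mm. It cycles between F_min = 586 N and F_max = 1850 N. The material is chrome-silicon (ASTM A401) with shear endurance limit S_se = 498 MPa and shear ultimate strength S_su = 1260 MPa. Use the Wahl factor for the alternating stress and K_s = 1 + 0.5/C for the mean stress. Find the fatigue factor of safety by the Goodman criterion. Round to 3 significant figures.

0.904

C = D/d = 68.0/7.3 = 9.3151; K_W = (4C−1)/(4C−4)+0.615/C = 1.1562; K_s = 1+0.5/C = 1.0537
F_a = (F_max−F_min)/2 = 632 N; F_m = (F_max+F_min)/2 = 1218 N
τ_a = K_W·8F_aD/(πd³) = 1.1562 × 281.32 = 325.27 MPa
τ_m = K_s·8F_mD/(πd³) = 1.0537 × 542.16 = 571.26 MPa
Goodman: 1/n_f = τ_a/S_se + τ_m/S_su = 325.27/498 + 571.26/1260 = 0.65314 + 0.45338 = 1.1065
n_f = 1/1.1065 = 0.9037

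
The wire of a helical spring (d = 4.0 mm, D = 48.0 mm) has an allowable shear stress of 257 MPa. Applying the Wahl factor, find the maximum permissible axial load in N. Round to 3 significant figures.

C = D/d = 48.0/4.0 = 12.0000
K_W = (4C−1)/(4C−4) + 0.615/C = 47.000/44.000 + 0.0512 = 1.1194
τ_max = K·8FD/(πd³) → F_max = τ_allow·πd³/(8DK)
F_max = 257·π·4.0³/(8·48.0·1.1194) = 51673/429.86 = 120.21 N

120 N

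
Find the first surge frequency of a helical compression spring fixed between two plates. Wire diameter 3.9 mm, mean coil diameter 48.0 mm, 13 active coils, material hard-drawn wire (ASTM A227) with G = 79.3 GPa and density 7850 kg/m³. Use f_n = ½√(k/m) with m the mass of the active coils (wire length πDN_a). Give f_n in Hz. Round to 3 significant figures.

46.6 Hz

k = Gd⁴/(8D³N_a) = (79.3×10³)(3.9⁴)/(8·48.0³·13) = 1.5951 N/mm = 1595.1 N/m
Wire length L = πDN_a = π·48.0·13 = 1960.4 mm
m = ρ·(πd²/4)·L = 7850 × 11.946×10⁻⁶ m² × 1.9604 m = 0.18383 kg
f_n = ½√(k/m) = 0.5·√(1595.1/0.18383) = 0.5·√(8676.6) = 46.574 Hz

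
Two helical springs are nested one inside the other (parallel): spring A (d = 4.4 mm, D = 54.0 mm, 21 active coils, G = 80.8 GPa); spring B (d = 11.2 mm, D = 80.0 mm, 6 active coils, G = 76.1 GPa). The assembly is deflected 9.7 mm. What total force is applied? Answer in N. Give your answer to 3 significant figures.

484 N

k_A = Gd⁴/(8D³N_a) = (80.8×10³)(4.4⁴)/(8·54.0³·21) = 1.1448 N/mm
k_B = Gd⁴/(8D³N_a) = (76.1×10³)(11.2⁴)/(8·80.0³·6) = 48.724 N/mm
Parallel: k_eq = 1.1448 + 48.724 = 49.869 N/mm
F = k_eq·δ = 49.869·9.7 = 483.73 N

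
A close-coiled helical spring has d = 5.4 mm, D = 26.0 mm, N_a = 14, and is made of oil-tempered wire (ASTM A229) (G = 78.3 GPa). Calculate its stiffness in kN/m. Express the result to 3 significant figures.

k = Gd⁴/(8D³N_a) = (78.3×10³ × 5.4⁴) / (8 × 26.0³ × 14)
  = 6.65789e+07 / 1.96851e+06 = 33.822 N/mm

33.8 kN/m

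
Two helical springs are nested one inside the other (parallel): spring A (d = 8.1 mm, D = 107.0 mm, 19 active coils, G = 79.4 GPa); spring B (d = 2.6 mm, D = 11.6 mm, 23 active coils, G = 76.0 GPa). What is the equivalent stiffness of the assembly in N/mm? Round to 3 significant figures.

13.9 N/mm

k_A = Gd⁴/(8D³N_a) = (79.4×10³)(8.1⁴)/(8·107.0³·19) = 1.8355 N/mm
k_B = Gd⁴/(8D³N_a) = (76.0×10³)(2.6⁴)/(8·11.6³·23) = 12.092 N/mm
Parallel: k_eq = 1.8355 + 12.092 = 13.928 N/mm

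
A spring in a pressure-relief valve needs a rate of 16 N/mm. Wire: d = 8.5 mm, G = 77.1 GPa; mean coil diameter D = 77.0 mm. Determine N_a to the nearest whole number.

7

N_a = Gd⁴/(8D³k) = (77.1×10³ × 8.5⁴)/(8 × 77.0³ × 16)
    = 4.02467e+08 / 5.84362e+07 = 6.887 → 7 coils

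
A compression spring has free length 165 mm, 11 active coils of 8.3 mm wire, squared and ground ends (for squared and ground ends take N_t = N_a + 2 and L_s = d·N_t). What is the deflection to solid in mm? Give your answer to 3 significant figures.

N_t = 13; L_s = 8.3·13 = 107.9 mm
δ_solid = L₀ − L_s = 165 − 107.9 = 57.1 mm

57.1 mm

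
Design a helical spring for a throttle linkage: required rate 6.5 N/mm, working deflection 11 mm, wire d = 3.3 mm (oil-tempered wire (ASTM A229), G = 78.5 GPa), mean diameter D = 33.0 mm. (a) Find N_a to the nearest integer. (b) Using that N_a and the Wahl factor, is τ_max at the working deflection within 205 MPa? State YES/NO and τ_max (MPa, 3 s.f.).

N_a = Gd⁴/(8D³k) = (78.5×10³)(3.3⁴)/(8·33.0³·6.5) = 4.982 → N_a = 5
Actual rate k = Gd⁴/(8D³·5) = 6.4762 N/mm
Working load F = kδ = 6.4762·11 = 71.239 N
C = 33.0/3.3 = 10.0000; K_W = (4C−1)/(4C−4)+0.615/C = 1.1448
τ_max = K_W·8FD/(πd³) = 1.1448·166.58 = 190.71 MPa
τ_max ≤ 205 MPa → acceptable

(a) 5 coils; (b) YES, τ_max = 191 MPa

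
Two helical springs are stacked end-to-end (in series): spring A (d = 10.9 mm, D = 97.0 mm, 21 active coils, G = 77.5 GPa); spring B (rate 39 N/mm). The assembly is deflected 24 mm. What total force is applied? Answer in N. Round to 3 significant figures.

k_A = Gd⁴/(8D³N_a) = (77.5×10³)(10.9⁴)/(8·97.0³·21) = 7.1348 N/mm
Series: 1/k_eq = 1/7.1348 + 1/39 = 0.1658; k_eq = 6.0314 N/mm
F = k_eq·δ = 6.0314·24 = 144.75 N

145 N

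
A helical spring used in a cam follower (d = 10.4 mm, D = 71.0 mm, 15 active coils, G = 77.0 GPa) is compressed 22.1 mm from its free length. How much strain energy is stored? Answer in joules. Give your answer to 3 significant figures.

5.12 J

k = Gd⁴/(8D³N_a) = (77.0×10³)(10.4⁴)/(8·71.0³·15) = 20.973 N/mm
U = ½kδ² = 0.5 × 20.973 × 22.1² = 5121.8 N·mm = 5.1218 J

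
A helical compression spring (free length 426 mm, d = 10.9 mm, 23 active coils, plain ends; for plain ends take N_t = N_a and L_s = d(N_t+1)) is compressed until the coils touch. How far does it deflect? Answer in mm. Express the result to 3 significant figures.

164 mm

N_t = 23; L_s = 10.9·24 = 261.6 mm
δ_solid = L₀ − L_s = 426 − 261.6 = 164.4 mm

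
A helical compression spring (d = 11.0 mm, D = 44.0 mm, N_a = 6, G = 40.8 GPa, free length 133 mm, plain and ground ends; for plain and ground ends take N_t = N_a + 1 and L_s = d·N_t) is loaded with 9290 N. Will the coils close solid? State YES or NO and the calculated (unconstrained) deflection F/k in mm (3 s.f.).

k = Gd⁴/(8D³N_a) = (40.8×10³)(11.0⁴)/(8·44.0³·6) = 146.09 N/mm
N_t = 7; L_s = 11.0·7 = 77 mm; δ_solid = L₀ − L_s = 133 − 77 = 56 mm
δ = F/k = 9290/146.09 = 63.589 mm
δ ≥ δ_solid → spring goes solid

YES, δ = 63.6 mm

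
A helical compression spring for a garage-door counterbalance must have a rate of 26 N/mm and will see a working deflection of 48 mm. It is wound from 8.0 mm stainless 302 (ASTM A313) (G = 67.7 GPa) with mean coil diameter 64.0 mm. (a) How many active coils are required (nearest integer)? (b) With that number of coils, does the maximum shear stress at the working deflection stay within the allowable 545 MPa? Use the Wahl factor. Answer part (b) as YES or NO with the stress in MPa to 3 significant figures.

(a) 5 coils; (b) YES, τ_max = 478 MPa

N_a = Gd⁴/(8D³k) = (67.7×10³)(8.0⁴)/(8·64.0³·26) = 5.086 → N_a = 5
Actual rate k = Gd⁴/(8D³·5) = 26.445 N/mm
Working load F = kδ = 26.445·48 = 1269.4 N
C = 64.0/8.0 = 8.0000; K_W = (4C−1)/(4C−4)+0.615/C = 1.1840
τ_max = K_W·8FD/(πd³) = 1.1840·404.05 = 478.41 MPa
τ_max ≤ 545 MPa → acceptable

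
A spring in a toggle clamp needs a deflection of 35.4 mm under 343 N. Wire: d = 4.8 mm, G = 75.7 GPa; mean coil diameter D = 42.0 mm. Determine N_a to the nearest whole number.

Required rate k = F/δ = 343/35.4 = 9.6893 N/mm
N_a = Gd⁴/(8D³k) = (75.7×10³ × 4.8⁴)/(8 × 42.0³ × 9.6893)
    = 4.01847e+07 / 5.74287e+06 = 6.997 → 7 coils

7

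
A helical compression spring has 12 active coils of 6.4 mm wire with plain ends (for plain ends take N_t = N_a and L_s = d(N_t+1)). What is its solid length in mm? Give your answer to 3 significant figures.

83.2 mm

plain ends: N_t = N_a = 12
L_s = d·(N_t+1) = 6.4 × 13 = 83.2 mm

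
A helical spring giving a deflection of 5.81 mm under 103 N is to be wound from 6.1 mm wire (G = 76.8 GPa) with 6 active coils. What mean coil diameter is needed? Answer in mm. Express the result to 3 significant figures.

50.0 mm

Required rate k = F/δ = 103/5.81 = 17.728 N/mm
D = (Gd⁴/(8N_a·k))^(1/3) = (76.8×10³·6.1⁴/(8·6·17.728))^(1/3)
  = (124962)^(1/3) = 49.9949 mm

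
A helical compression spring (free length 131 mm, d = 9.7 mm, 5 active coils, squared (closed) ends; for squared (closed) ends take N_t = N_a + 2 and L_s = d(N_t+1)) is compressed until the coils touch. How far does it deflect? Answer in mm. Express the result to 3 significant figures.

N_t = 7; L_s = 9.7·8 = 77.6 mm
δ_solid = L₀ − L_s = 131 − 77.6 = 53.4 mm

53.4 mm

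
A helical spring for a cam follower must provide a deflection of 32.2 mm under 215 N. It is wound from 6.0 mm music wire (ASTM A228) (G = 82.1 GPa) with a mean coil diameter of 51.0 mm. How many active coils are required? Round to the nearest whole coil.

15

Required rate k = F/δ = 215/32.2 = 6.677 N/mm
N_a = Gd⁴/(8D³k) = (82.1×10³ × 6.0⁴)/(8 × 51.0³ × 6.677)
    = 1.06402e+08 / 7.08571e+06 = 15.02 → 15 coils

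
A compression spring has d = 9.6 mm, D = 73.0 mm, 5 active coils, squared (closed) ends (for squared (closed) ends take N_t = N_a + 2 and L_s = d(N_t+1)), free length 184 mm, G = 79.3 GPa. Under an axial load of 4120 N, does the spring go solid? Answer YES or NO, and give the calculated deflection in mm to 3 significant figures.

k = Gd⁴/(8D³N_a) = (79.3×10³)(9.6⁴)/(8·73.0³·5) = 43.284 N/mm
N_t = 7; L_s = 9.6·8 = 76.8 mm; δ_solid = L₀ − L_s = 184 − 76.8 = 107.2 mm
δ = F/k = 4120/43.284 = 95.185 mm
δ < δ_solid → spring does not go solid

NO, δ = 95.2 mm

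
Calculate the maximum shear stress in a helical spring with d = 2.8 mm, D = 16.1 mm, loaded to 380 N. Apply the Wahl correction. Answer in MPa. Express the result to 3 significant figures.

Spring index C = D/d = 16.1/2.8 = 5.7500
K_W = (4C−1)/(4C−4) + 0.615/C = 22.000/19.000 + 0.1070 = 1.2649
τ₀ = 8FD/(πd³) = 8·380·16.1/(π·2.8³) = 48944/68.964 = 709.7 MPa
τ_max = K·τ₀ = 1.2649 × 709.7 = 897.67 MPa

898 MPa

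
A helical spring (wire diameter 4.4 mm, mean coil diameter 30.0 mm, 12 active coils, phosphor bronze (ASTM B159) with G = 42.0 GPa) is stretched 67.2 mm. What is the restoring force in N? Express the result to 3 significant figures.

408 N

k = Gd⁴/(8D³N_a) = (42.0×10³)(4.4⁴)/(8·30.0³·12) = 6.0733 N/mm
F = k·δ = 6.0733 × 67.2 = 408.13 N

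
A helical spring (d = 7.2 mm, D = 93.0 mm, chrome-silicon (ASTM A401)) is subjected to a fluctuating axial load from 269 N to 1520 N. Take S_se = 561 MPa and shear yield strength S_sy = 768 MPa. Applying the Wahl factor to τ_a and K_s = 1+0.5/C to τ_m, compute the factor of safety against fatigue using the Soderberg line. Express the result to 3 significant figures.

0.644

C = D/d = 93.0/7.2 = 12.9167; K_W = (4C−1)/(4C−4)+0.615/C = 1.1105; K_s = 1+0.5/C = 1.0387
F_a = (F_max−F_min)/2 = 625.5 N; F_m = (F_max+F_min)/2 = 894.5 N
τ_a = K_W·8F_aD/(πd³) = 1.1105 × 396.87 = 440.75 MPa
τ_m = K_s·8F_mD/(πd³) = 1.0387 × 567.55 = 589.52 MPa
Soderberg: 1/n_f = τ_a/S_se + τ_m/S_sy = 440.75/561 + 589.52/768 = 0.78565 + 0.76761 = 1.5533
n_f = 1/1.5533 = 0.6438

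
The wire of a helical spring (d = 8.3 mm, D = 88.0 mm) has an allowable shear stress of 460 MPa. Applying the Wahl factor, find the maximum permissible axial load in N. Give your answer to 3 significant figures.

C = D/d = 88.0/8.3 = 10.6024
K_W = (4C−1)/(4C−4) + 0.615/C = 41.410/38.410 + 0.0580 = 1.1361
τ_max = K·8FD/(πd³) → F_max = τ_allow·πd³/(8DK)
F_max = 460·π·8.3³/(8·88.0·1.1361) = 8.2631e+05/799.82 = 1033.1 N

1030 N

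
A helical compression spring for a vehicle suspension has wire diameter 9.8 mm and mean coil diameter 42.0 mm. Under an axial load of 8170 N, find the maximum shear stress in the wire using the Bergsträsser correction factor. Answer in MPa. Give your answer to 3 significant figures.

1260 MPa

Spring index C = D/d = 42.0/9.8 = 4.2857
K_B = (4C+2)/(4C−3) = 19.143/14.143 = 1.3535
τ₀ = 8FD/(πd³) = 8·8170·42.0/(π·9.8³) = 2.74512e+06/2956.8 = 928.4 MPa
τ_max = K·τ₀ = 1.3535 × 928.4 = 1256.6 MPa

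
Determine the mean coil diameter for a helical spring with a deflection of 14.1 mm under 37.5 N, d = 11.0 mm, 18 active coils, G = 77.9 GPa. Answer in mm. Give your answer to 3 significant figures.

144 mm

Required rate k = F/δ = 37.5/14.1 = 2.6596 N/mm
D = (Gd⁴/(8N_a·k))^(1/3) = (77.9×10³·11.0⁴/(8·18·2.6596))^(1/3)
  = (2.97806e+06)^(1/3) = 143.8725 mm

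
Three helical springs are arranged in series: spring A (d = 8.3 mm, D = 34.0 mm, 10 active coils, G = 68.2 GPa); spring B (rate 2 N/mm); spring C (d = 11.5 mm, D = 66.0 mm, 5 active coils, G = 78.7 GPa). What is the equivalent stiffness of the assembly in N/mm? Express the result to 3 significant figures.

k_A = Gd⁴/(8D³N_a) = (68.2×10³)(8.3⁴)/(8·34.0³·10) = 102.94 N/mm
k_C = Gd⁴/(8D³N_a) = (78.7×10³)(11.5⁴)/(8·66.0³·5) = 119.69 N/mm
Series: 1/k_eq = 1/102.94 + 1/2 + 1/119.69 = 0.51807; k_eq = 1.9302 N/mm

1.93 N/mm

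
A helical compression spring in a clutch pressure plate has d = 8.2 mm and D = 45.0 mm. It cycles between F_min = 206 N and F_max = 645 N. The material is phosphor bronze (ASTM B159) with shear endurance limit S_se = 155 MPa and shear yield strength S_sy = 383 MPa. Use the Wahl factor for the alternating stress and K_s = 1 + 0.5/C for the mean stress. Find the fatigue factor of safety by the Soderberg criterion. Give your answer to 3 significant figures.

1.59

C = D/d = 45.0/8.2 = 5.4878; K_W = (4C−1)/(4C−4)+0.615/C = 1.2792; K_s = 1+0.5/C = 1.0911
F_a = (F_max−F_min)/2 = 219.5 N; F_m = (F_max+F_min)/2 = 425.5 N
τ_a = K_W·8F_aD/(πd³) = 1.2792 × 45.619 = 58.355 MPa
τ_m = K_s·8F_mD/(πd³) = 1.0911 × 88.432 = 96.489 MPa
Soderberg: 1/n_f = τ_a/S_se + τ_m/S_sy = 58.355/155 + 96.489/383 = 0.37648 + 0.25193 = 0.62842
n_f = 1/0.62842 = 1.591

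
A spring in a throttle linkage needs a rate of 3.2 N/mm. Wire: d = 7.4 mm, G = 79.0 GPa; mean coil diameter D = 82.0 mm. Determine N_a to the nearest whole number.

17

N_a = Gd⁴/(8D³k) = (79.0×10³ × 7.4⁴)/(8 × 82.0³ × 3.2)
    = 2.36894e+08 / 1.4115e+07 = 16.78 → 17 coils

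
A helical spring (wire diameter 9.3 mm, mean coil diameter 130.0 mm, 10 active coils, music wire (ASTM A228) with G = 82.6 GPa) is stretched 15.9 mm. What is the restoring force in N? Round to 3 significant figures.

k = Gd⁴/(8D³N_a) = (82.6×10³)(9.3⁴)/(8·130.0³·10) = 3.5155 N/mm
F = k·δ = 3.5155 × 15.9 = 55.897 N

55.9 N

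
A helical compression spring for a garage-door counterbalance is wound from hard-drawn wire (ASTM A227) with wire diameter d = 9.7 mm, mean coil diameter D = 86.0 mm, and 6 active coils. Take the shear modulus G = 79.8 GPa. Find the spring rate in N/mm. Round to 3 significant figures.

k = Gd⁴/(8D³N_a) = (79.8×10³ × 9.7⁴) / (8 × 86.0³ × 6)
  = 7.06464e+08 / 3.05307e+07 = 23.139 N/mm

23.1 N/mm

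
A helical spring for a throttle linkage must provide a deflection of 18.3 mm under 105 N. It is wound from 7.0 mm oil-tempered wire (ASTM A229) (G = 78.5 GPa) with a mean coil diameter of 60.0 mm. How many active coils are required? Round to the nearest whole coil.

Required rate k = F/δ = 105/18.3 = 5.7377 N/mm
N_a = Gd⁴/(8D³k) = (78.5×10³ × 7.0⁴)/(8 × 60.0³ × 5.7377)
    = 1.88478e+08 / 9.91475e+06 = 19.01 → 19 coils

19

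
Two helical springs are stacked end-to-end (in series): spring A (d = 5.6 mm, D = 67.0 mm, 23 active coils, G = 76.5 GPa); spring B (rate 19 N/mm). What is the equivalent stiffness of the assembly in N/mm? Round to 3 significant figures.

1.27 N/mm

k_A = Gd⁴/(8D³N_a) = (76.5×10³)(5.6⁴)/(8·67.0³·23) = 1.3595 N/mm
Series: 1/k_eq = 1/1.3595 + 1/19 = 0.78821; k_eq = 1.2687 N/mm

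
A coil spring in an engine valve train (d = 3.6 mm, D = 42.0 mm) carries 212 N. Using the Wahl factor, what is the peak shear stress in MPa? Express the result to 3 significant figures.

546 MPa

Spring index C = D/d = 42.0/3.6 = 11.6667
K_W = (4C−1)/(4C−4) + 0.615/C = 45.667/42.667 + 0.0527 = 1.1230
τ₀ = 8FD/(πd³) = 8·212·42.0/(π·3.6³) = 71232/146.57 = 485.98 MPa
τ_max = K·τ₀ = 1.1230 × 485.98 = 545.77 MPa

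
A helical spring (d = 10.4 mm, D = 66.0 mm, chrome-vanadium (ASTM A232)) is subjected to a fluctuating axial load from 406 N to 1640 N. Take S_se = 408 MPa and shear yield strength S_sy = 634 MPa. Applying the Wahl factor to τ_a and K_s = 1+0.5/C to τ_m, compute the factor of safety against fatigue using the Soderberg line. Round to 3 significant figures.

C = D/d = 66.0/10.4 = 6.3462; K_W = (4C−1)/(4C−4)+0.615/C = 1.2372; K_s = 1+0.5/C = 1.0788
F_a = (F_max−F_min)/2 = 617 N; F_m = (F_max+F_min)/2 = 1023 N
τ_a = K_W·8F_aD/(πd³) = 1.2372 × 92.187 = 114.05 MPa
τ_m = K_s·8F_mD/(πd³) = 1.0788 × 152.85 = 164.89 MPa
Soderberg: 1/n_f = τ_a/S_se + τ_m/S_sy = 114.05/408 + 164.89/634 = 0.27954 + 0.26008 = 0.53962
n_f = 1/0.53962 = 1.853

1.85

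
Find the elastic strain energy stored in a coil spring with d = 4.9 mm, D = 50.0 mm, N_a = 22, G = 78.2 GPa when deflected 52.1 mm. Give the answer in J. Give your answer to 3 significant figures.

k = Gd⁴/(8D³N_a) = (78.2×10³)(4.9⁴)/(8·50.0³·22) = 2.0491 N/mm
U = ½kδ² = 0.5 × 2.0491 × 52.1² = 2781.1 N·mm = 2.7811 J

2.78 J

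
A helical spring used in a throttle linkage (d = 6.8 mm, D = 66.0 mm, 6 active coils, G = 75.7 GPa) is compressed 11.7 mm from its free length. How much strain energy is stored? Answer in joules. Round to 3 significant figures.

k = Gd⁴/(8D³N_a) = (75.7×10³)(6.8⁴)/(8·66.0³·6) = 11.729 N/mm
U = ½kδ² = 0.5 × 11.729 × 11.7² = 802.79 N·mm = 0.80279 J

0.803 J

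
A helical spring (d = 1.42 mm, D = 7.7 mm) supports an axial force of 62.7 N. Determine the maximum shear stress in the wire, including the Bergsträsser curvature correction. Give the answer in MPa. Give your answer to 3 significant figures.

Spring index C = D/d = 7.7/1.42 = 5.4225
K_B = (4C+2)/(4C−3) = 23.690/18.690 = 1.2675
τ₀ = 8FD/(πd³) = 8·62.7·7.7/(π·1.42³) = 3862.32/8.9953 = 429.37 MPa
τ_max = K·τ₀ = 1.2675 × 429.37 = 544.24 MPa

544 MPa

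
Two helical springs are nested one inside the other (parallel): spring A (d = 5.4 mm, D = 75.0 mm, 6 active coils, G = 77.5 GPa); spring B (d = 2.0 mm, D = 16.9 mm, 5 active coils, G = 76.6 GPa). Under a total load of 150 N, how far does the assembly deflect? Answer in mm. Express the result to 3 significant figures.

k_A = Gd⁴/(8D³N_a) = (77.5×10³)(5.4⁴)/(8·75.0³·6) = 3.2543 N/mm
k_B = Gd⁴/(8D³N_a) = (76.6×10³)(2.0⁴)/(8·16.9³·5) = 6.3479 N/mm
Parallel: k_eq = 3.2543 + 6.3479 = 9.6021 N/mm
δ = F/k_eq = 150/9.6021 = 15.622 mm

15.6 mm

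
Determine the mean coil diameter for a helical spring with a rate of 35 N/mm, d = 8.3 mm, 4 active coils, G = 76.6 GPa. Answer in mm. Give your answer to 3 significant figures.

68.7 mm

D = (Gd⁴/(8N_a·k))^(1/3) = (76.6×10³·8.3⁴/(8·4·35))^(1/3)
  = (324581)^(1/3) = 68.7239 mm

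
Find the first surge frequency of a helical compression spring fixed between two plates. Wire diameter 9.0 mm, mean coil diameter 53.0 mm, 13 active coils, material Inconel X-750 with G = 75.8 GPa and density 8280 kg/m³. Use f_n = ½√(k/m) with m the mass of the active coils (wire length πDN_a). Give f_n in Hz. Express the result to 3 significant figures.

83.9 Hz

k = Gd⁴/(8D³N_a) = (75.8×10³)(9.0⁴)/(8·53.0³·13) = 32.12 N/mm = 32120 N/m
Wire length L = πDN_a = π·53.0·13 = 2164.6 mm
m = ρ·(πd²/4)·L = 8280 × 63.617×10⁻⁶ m² × 2.1646 m = 1.1402 kg
f_n = ½√(k/m) = 0.5·√(32120/1.1402) = 0.5·√(28171) = 83.921 Hz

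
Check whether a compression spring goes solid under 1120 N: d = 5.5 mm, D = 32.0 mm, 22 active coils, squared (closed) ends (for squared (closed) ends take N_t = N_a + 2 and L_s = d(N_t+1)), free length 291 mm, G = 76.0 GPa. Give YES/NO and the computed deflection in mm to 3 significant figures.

k = Gd⁴/(8D³N_a) = (76.0×10³)(5.5⁴)/(8·32.0³·22) = 12.059 N/mm
N_t = 24; L_s = 5.5·25 = 137.5 mm; δ_solid = L₀ − L_s = 291 − 137.5 = 153.5 mm
δ = F/k = 1120/12.059 = 92.879 mm
δ < δ_solid → spring does not go solid

NO, δ = 92.9 mm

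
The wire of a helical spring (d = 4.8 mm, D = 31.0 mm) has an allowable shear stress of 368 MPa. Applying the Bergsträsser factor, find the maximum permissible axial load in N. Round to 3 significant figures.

423 N

C = D/d = 31.0/4.8 = 6.4583
K_B = (4C+2)/(4C−3) = 27.833/22.833 = 1.2190
τ_max = K·8FD/(πd³) → F_max = τ_allow·πd³/(8DK)
F_max = 368·π·4.8³/(8·31.0·1.2190) = 1.2786e+05/302.31 = 422.94 N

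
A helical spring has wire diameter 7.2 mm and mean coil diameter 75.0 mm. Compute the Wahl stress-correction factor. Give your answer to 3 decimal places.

1.139

C = D/d = 75.0/7.2 = 10.4167
K_W = (4C−1)/(4C−4) + 0.615/C = 40.667/37.667 + 0.0590 = 1.1387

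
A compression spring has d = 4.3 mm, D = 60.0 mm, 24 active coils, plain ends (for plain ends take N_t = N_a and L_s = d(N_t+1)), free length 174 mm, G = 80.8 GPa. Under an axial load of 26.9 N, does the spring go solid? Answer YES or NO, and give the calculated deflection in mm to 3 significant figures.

k = Gd⁴/(8D³N_a) = (80.8×10³)(4.3⁴)/(8·60.0³·24) = 0.66609 N/mm
N_t = 24; L_s = 4.3·25 = 107.5 mm; δ_solid = L₀ − L_s = 174 − 107.5 = 66.5 mm
δ = F/k = 26.9/0.66609 = 40.385 mm
δ < δ_solid → spring does not go solid

NO, δ = 40.4 mm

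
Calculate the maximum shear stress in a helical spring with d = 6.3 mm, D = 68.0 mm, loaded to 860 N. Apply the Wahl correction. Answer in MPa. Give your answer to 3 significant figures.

675 MPa

Spring index C = D/d = 68.0/6.3 = 10.7937
K_W = (4C−1)/(4C−4) + 0.615/C = 42.175/39.175 + 0.0570 = 1.1336
τ₀ = 8FD/(πd³) = 8·860·68.0/(π·6.3³) = 467840/785.55 = 595.56 MPa
τ_max = K·τ₀ = 1.1336 × 595.56 = 675.1 MPa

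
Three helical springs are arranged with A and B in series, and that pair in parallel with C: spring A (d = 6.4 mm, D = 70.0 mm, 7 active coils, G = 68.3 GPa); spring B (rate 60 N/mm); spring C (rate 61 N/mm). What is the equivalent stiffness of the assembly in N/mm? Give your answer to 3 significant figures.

k_A = Gd⁴/(8D³N_a) = (68.3×10³)(6.4⁴)/(8·70.0³·7) = 5.9657 N/mm
Springs A,B series: k_AB = 1/(1/5.9657+1/60) = 5.4261 N/mm; parallel with C: k_eq = 5.4261+61 = 66.426 N/mm

66.4 N/mm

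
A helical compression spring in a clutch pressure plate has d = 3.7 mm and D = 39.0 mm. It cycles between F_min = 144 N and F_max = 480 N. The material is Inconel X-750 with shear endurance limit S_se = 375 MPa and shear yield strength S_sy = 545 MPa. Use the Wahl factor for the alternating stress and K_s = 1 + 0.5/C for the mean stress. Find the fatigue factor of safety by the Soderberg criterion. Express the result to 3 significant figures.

0.460

C = D/d = 39.0/3.7 = 10.5405; K_W = (4C−1)/(4C−4)+0.615/C = 1.1370; K_s = 1+0.5/C = 1.0474
F_a = (F_max−F_min)/2 = 168 N; F_m = (F_max+F_min)/2 = 312 N
τ_a = K_W·8F_aD/(πd³) = 1.1370 × 329.39 = 374.5 MPa
τ_m = K_s·8F_mD/(πd³) = 1.0474 × 611.72 = 640.74 MPa
Soderberg: 1/n_f = τ_a/S_se + τ_m/S_sy = 374.5/375 + 640.74/545 = 0.99867 + 1.17567 = 2.1743
n_f = 1/2.1743 = 0.4599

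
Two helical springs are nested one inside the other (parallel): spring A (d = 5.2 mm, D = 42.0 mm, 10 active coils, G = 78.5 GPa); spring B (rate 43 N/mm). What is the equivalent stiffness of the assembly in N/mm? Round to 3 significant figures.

52.7 N/mm

k_A = Gd⁴/(8D³N_a) = (78.5×10³)(5.2⁴)/(8·42.0³·10) = 9.6838 N/mm
Parallel: k_eq = 9.6838 + 43 = 52.684 N/mm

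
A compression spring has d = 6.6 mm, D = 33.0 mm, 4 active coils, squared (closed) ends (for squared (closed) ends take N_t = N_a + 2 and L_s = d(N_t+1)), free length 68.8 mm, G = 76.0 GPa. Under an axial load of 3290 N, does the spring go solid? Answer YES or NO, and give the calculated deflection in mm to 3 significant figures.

YES, δ = 26.2 mm

k = Gd⁴/(8D³N_a) = (76.0×10³)(6.6⁴)/(8·33.0³·4) = 125.4 N/mm
N_t = 6; L_s = 6.6·7 = 46.2 mm; δ_solid = L₀ − L_s = 68.8 − 46.2 = 22.6 mm
δ = F/k = 3290/125.4 = 26.236 mm
δ ≥ δ_solid → spring goes solid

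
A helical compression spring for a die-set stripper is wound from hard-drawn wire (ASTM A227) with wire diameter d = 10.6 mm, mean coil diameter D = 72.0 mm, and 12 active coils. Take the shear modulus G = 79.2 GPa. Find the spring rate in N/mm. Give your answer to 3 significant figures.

27.9 N/mm

k = Gd⁴/(8D³N_a) = (79.2×10³ × 10.6⁴) / (8 × 72.0³ × 12)
  = 9.99882e+08 / 3.58318e+07 = 27.905 N/mm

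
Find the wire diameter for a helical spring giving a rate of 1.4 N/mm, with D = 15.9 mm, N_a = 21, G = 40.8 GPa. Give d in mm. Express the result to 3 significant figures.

2.19 mm

d = (8D³N_a·k / G)^(1/4) = (8·15.9³·21·1.4 / (40.8×10³))^0.25
  = (23.172)^0.25 = 2.1940 mm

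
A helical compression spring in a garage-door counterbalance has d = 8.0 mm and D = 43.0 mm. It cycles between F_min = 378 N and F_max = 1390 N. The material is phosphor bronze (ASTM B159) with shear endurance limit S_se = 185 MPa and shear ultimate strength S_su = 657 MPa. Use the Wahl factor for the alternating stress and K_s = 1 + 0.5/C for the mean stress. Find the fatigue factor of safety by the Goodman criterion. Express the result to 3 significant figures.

C = D/d = 43.0/8.0 = 5.3750; K_W = (4C−1)/(4C−4)+0.615/C = 1.2858; K_s = 1+0.5/C = 1.0930
F_a = (F_max−F_min)/2 = 506 N; F_m = (F_max+F_min)/2 = 884 N
τ_a = K_W·8F_aD/(πd³) = 1.2858 × 108.22 = 139.15 MPa
τ_m = K_s·8F_mD/(πd³) = 1.0930 × 189.06 = 206.64 MPa
Goodman: 1/n_f = τ_a/S_se + τ_m/S_su = 139.15/185 + 206.64/657 = 0.75215 + 0.31452 = 1.0667
n_f = 1/1.0667 = 0.9375

0.937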